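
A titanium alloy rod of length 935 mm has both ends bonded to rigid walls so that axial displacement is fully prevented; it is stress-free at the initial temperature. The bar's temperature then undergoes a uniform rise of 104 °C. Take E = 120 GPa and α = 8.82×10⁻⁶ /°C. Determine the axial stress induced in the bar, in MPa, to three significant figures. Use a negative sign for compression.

Free thermal expansion αLΔT = 8.82e-6 · 935 · 104 = 0.8577 mm.
The walls impose strain ε = −(0.8577)/935 = -9.1728e-04; σ = Eε = 120000 · -9.1728e-04 = -110.1 MPa.

-110 MPa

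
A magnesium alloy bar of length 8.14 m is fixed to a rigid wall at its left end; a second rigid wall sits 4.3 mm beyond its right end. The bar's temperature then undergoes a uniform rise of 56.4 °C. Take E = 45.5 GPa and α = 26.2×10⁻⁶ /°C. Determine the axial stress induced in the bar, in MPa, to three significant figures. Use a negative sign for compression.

Free thermal expansion αLΔT = 26.2e-6 · 8140 · 56.4 = 12.03 mm.
The walls engage after the gap closes; constrained expansion = 12.03 − 4.3 = 7.728 mm.
The walls impose strain ε = −(7.728)/8140 = -9.4942e-04; σ = Eε = 45500 · -9.4942e-04 = -43.2 MPa.

-43.2 MPa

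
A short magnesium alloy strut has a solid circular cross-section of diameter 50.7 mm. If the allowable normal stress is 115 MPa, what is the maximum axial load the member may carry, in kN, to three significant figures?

232 kN

A = 2019 mm².
P_max = σ_allow · A = 115 · 2019 = 232200 N = 232.2 kN.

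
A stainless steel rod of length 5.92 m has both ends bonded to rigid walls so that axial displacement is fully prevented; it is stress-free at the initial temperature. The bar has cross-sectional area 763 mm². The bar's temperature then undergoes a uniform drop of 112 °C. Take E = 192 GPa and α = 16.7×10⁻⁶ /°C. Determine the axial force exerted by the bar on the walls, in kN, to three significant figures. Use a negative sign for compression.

Free thermal expansion αLΔT = 16.7e-6 · 5920 · -112 = -11.07 mm.
The walls impose strain ε = −(-11.07)/5920 = 1.8704e-03; σ = Eε = 192000 · 1.8704e-03 = 359.1 MPa.
Wall reaction R = σ·A = 359.1·763 = 274000 N = 274 kN.

274 kN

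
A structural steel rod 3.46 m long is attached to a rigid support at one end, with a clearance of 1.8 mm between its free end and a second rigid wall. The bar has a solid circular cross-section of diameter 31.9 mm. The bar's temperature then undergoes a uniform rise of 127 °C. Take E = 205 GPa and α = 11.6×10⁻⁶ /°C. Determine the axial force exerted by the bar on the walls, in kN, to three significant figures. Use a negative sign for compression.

Free thermal expansion αLΔT = 11.6e-6 · 3460 · 127 = 5.097 mm.
The walls engage after the gap closes; constrained expansion = 5.097 − 1.8 = 3.297 mm.
The walls impose strain ε = −(3.297)/3460 = -9.5297e-04; σ = Eε = 205000 · -9.5297e-04 = -195.4 MPa.
Wall reaction R = σ·A = -195.4·799.2 = -156100 N = -156.1 kN.

-156 kN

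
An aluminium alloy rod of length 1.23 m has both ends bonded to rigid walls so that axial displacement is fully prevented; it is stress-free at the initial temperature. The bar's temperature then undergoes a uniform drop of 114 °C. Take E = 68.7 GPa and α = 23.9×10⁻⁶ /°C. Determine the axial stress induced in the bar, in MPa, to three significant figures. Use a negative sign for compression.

Free thermal expansion αLΔT = 23.9e-6 · 1230 · -114 = -3.351 mm.
The walls impose strain ε = −(-3.351)/1230 = 2.7246e-03; σ = Eε = 68700 · 2.7246e-03 = 187.2 MPa.

187 MPa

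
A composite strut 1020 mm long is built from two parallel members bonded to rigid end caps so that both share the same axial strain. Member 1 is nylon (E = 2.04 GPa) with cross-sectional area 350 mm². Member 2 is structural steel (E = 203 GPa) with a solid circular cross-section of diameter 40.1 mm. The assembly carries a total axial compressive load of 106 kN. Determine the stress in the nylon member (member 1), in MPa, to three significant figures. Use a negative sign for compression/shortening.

-0.841 MPa

A_2 = 1263 mm².
Equal strain + equilibrium ⇒ each member carries load in proportion to AE: A₁E₁ = 714000 N, A₂E₂ = 256400000 N, ΣAE = 257100000 N.
σ₁ = P·E₁/ΣAE = -106000·2040/257100000 = -0.8411 MPa.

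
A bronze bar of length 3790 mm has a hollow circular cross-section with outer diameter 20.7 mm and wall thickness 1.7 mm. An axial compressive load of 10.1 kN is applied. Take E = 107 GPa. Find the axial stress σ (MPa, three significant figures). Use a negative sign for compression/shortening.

-99.5 MPa

A = 101.5 mm².
σ = N/A = -10100/101.5 = -99.53 MPa.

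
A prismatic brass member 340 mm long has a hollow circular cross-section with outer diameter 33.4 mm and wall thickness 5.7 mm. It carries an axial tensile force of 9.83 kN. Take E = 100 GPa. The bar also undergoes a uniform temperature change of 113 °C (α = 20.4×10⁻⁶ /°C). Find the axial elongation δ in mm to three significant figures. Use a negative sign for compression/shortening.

0.851 mm

A = 496 mm².
δ_mech = NL/(AE) = 9830·340/(496·100000) = 0.06738 mm.
δ_thermal = αLΔT = 20.4e-6·340·113 = 0.7838 mm.
δ = δ_mech + δ_thermal = 0.8511 mm.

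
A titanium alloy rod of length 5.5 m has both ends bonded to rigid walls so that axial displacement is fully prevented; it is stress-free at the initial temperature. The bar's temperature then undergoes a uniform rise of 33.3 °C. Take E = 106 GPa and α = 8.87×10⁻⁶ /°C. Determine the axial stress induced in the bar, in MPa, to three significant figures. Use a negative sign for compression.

-31.3 MPa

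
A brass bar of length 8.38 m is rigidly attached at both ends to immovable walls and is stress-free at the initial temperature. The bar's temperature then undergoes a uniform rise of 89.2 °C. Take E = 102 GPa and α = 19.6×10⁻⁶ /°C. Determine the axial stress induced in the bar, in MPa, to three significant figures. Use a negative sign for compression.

-178 MPa

Free thermal expansion αLΔT = 19.6e-6 · 8380 · 89.2 = 14.65 mm.
The walls impose strain ε = −(14.65)/8380 = -1.7483e-03; σ = Eε = 102000 · -1.7483e-03 = -178.3 MPa.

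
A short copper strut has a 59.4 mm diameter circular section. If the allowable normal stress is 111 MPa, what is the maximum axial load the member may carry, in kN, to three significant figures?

308 kN

A = 2771 mm².
P_max = σ_allow · A = 111 · 2771 = 307600 N = 307.6 kN.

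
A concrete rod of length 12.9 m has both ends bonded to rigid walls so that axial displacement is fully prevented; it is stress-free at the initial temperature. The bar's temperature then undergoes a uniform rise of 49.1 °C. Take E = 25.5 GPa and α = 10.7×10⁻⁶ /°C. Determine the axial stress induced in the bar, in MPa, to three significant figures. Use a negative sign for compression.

-13.4 MPa

Free thermal expansion αLΔT = 10.7e-6 · 12900 · 49.1 = 6.777 mm.
The walls impose strain ε = −(6.777)/12900 = -5.2537e-04; σ = Eε = 25500 · -5.2537e-04 = -13.4 MPa.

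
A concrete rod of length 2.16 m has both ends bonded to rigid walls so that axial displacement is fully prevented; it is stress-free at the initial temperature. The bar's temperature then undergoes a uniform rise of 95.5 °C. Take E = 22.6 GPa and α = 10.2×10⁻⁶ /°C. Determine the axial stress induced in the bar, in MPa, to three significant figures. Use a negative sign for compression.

Free thermal expansion αLΔT = 10.2e-6 · 2160 · 95.5 = 2.104 mm.
The walls impose strain ε = −(2.104)/2160 = -9.7410e-04; σ = Eε = 22600 · -9.7410e-04 = -22.01 MPa.

-22.0 MPa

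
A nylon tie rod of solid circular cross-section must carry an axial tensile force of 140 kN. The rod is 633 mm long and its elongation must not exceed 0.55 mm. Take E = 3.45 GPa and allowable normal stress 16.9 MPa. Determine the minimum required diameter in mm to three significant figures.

Required area A ≥ P/σ_allow = 140000/16.9 = 8284 mm².
For a solid circular section, d ≥ √(4A/π) = 102.7 mm.
Elongation limit: A ≥ PL/(Eδ_allow) = 140000·633/(3450·0.55) = 46700 mm² ⇒ d ≥ 243.9 mm.
The elongation limit governs.

244 mm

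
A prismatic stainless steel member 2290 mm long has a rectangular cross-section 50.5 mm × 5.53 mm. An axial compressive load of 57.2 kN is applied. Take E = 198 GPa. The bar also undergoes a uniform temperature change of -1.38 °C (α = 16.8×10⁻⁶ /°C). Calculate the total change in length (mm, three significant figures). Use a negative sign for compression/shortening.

A = 279.3 mm².
δ_mech = NL/(AE) = -57200·2290/(279.3·198000) = -2.369 mm.
δ_thermal = αLΔT = 16.8e-6·2290·-1.38 = -0.05309 mm.
δ = δ_mech + δ_thermal = -2.422 mm.

-2.42 mm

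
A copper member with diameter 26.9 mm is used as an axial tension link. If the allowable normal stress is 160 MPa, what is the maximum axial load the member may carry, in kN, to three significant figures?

90.9 kN

A = 568.3 mm².
P_max = σ_allow · A = 160 · 568.3 = 90930 N = 90.93 kN.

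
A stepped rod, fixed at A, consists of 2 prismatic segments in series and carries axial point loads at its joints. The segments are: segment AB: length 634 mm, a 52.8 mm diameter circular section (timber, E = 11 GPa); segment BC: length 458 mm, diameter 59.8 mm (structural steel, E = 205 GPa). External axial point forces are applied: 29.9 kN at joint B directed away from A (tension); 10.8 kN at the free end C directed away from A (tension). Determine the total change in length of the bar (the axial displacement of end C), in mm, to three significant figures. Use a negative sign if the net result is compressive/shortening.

1.08 mm

Internal axial forces (sectioning from the free end, tension +): N_BC = 10.8 kN, N_AB = 40.7 kN.
A_AB = 2190 mm².
A_BC = 2809 mm².
δ_AB = 40700·634/(2190·11000) = 1.071 mm
δ_BC = 10800·458/(2809·205000) = 0.008591 mm
δ = Σδ_i = 1.08 mm.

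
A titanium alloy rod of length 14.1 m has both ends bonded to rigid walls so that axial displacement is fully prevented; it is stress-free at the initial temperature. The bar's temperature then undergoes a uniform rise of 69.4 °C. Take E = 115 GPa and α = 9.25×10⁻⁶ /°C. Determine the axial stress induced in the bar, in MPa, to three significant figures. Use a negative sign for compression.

Free thermal expansion αLΔT = 9.25e-6 · 14100 · 69.4 = 9.051 mm.
The walls impose strain ε = −(9.051)/14100 = -6.4195e-04; σ = Eε = 115000 · -6.4195e-04 = -73.82 MPa.

-73.8 MPa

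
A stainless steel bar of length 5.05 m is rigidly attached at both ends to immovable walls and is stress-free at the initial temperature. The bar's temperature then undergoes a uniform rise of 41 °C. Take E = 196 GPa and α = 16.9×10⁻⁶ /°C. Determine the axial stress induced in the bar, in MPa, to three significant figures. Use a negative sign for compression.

Free thermal expansion αLΔT = 16.9e-6 · 5050 · 41 = 3.499 mm.
The walls impose strain ε = −(3.499)/5050 = -6.9290e-04; σ = Eε = 196000 · -6.9290e-04 = -135.8 MPa.

-136 MPa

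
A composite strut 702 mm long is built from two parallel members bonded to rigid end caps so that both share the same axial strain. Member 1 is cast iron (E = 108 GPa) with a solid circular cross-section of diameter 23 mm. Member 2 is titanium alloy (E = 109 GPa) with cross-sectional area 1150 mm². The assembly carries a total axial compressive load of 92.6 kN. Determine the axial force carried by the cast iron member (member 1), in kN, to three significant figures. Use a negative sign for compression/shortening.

-24.4 kN

A_1 = 415.5 mm².
Equal strain + equilibrium ⇒ each member carries load in proportion to AE: A₁E₁ = 44870000 N, A₂E₂ = 125400000 N, ΣAE = 170200000 N.
F₁ = P·A₁E₁/ΣAE = -92600·44870000/170200000 = -24410 N.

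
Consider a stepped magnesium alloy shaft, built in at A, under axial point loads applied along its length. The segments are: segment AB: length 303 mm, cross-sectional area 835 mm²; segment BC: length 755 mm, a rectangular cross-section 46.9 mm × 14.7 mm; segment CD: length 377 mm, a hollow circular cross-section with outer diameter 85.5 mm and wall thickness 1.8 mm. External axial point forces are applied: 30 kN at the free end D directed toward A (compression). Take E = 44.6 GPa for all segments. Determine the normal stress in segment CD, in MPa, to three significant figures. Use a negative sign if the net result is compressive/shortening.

Internal axial forces (sectioning from the free end, tension +): N_CD = -30 kN, N_BC = -30 kN, N_AB = -30 kN.
A_CD = 473.3 mm².
σ_CD = N_CD/A_CD = -30000/473.3 = -63.38 MPa.

-63.4 MPa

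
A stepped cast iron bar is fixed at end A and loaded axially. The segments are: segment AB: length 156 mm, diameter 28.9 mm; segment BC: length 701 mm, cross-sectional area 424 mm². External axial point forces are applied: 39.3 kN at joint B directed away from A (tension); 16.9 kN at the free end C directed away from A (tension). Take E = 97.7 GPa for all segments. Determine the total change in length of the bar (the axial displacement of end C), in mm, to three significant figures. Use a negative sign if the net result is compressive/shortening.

0.423 mm

Internal axial forces (sectioning from the free end, tension +): N_BC = 16.9 kN, N_AB = 56.2 kN.
A_AB = 656 mm².
δ_AB = 56200·156/(656·97700) = 0.1368 mm
δ_BC = 16900·701/(424·97700) = 0.286 mm
δ = Σδ_i = 0.4228 mm.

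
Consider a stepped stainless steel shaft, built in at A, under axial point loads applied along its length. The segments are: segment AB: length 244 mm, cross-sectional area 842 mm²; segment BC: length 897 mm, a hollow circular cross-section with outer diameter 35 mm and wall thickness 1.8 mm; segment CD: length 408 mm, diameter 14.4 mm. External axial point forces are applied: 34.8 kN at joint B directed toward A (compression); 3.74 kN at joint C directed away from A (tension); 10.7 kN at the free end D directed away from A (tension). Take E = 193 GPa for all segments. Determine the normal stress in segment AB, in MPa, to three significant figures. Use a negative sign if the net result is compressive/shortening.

-24.2 MPa

Internal axial forces (sectioning from the free end, tension +): N_CD = 10.7 kN, N_BC = 14.44 kN, N_AB = -20.36 kN.
σ_AB = N_AB/A_AB = -20360/842 = -24.18 MPa.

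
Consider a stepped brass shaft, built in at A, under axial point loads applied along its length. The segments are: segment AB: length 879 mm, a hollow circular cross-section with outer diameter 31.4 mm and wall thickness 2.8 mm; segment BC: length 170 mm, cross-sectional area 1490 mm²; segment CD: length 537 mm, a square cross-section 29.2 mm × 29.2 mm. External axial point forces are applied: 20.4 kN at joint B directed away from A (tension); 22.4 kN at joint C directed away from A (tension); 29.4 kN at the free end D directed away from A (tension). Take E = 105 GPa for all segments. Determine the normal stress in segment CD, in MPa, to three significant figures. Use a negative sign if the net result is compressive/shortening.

34.5 MPa

Internal axial forces (sectioning from the free end, tension +): N_CD = 29.4 kN, N_BC = 51.8 kN, N_AB = 72.2 kN.
A_CD = 852.6 mm².
σ_CD = N_CD/A_CD = 29400/852.6 = 34.48 MPa.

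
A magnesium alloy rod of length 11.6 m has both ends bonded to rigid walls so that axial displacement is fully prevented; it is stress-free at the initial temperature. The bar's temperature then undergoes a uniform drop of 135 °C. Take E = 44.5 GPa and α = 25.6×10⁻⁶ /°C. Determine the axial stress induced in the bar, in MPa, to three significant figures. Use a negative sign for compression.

154 MPa

Free thermal expansion αLΔT = 25.6e-6 · 11600 · -135 = -40.09 mm.
The walls impose strain ε = −(-40.09)/11600 = 3.4560e-03; σ = Eε = 44500 · 3.4560e-03 = 153.8 MPa.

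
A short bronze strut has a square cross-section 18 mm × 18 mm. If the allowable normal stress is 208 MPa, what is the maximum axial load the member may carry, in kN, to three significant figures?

67.4 kN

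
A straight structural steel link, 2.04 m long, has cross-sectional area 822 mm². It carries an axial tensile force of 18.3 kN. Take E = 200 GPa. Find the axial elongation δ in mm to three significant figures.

0.227 mm

δ_mech = NL/(AE) = 18300·2040/(822·200000) = 0.2271 mm.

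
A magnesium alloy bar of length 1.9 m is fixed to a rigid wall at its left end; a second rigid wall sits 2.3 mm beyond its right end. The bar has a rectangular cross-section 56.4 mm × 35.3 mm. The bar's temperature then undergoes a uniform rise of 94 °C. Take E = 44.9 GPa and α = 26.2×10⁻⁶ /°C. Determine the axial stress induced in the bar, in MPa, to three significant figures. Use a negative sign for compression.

-56.2 MPa

Free thermal expansion αLΔT = 26.2e-6 · 1900 · 94 = 4.679 mm.
The walls engage after the gap closes; constrained expansion = 4.679 − 2.3 = 2.379 mm.
The walls impose strain ε = −(2.379)/1900 = -1.2523e-03; σ = Eε = 44900 · -1.2523e-03 = -56.23 MPa.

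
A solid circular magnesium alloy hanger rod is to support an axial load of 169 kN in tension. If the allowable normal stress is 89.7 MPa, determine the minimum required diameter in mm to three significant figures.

Required area A ≥ P/σ_allow = 169000/89.7 = 1884 mm².
For a solid circular section, d ≥ √(4A/π) = 48.98 mm.

49.0 mm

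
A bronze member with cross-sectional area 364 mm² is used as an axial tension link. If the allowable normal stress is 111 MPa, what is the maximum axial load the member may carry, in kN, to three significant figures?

40.4 kN

P_max = σ_allow · A = 111 · 364 = 40400 N = 40.4 kN.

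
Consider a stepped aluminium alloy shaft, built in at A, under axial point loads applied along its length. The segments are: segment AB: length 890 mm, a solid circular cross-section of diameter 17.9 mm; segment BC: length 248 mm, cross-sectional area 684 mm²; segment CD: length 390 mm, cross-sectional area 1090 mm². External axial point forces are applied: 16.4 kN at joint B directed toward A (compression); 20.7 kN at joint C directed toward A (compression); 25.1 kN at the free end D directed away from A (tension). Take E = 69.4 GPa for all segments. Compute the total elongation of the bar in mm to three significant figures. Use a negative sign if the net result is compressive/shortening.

-0.459 mm

Internal axial forces (sectioning from the free end, tension +): N_CD = 25.1 kN, N_BC = 4.4 kN, N_AB = -12 kN.
A_AB = 251.6 mm².
δ_AB = -12000·890/(251.6·69400) = -0.6115 mm
δ_BC = 4400·248/(684·69400) = 0.02299 mm
δ_CD = 25100·390/(1090·69400) = 0.1294 mm
δ = Σδ_i = -0.4591 mm.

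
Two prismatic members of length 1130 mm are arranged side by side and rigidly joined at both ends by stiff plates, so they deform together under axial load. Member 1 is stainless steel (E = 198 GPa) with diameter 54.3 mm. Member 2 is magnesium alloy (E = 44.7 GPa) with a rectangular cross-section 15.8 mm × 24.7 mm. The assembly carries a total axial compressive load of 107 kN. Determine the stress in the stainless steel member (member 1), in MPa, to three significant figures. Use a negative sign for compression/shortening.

-44.5 MPa

A_1 = 2316 mm².
A_2 = 390.3 mm².
Equal strain + equilibrium ⇒ each member carries load in proportion to AE: A₁E₁ = 458500000 N, A₂E₂ = 17440000 N, ΣAE = 476000000 N.
σ₁ = P·E₁/ΣAE = -107000·198000/476000000 = -44.51 MPa.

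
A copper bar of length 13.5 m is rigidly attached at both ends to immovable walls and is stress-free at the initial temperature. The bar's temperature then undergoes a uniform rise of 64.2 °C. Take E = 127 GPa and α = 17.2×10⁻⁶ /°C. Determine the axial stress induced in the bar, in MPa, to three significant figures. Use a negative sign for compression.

-140 MPa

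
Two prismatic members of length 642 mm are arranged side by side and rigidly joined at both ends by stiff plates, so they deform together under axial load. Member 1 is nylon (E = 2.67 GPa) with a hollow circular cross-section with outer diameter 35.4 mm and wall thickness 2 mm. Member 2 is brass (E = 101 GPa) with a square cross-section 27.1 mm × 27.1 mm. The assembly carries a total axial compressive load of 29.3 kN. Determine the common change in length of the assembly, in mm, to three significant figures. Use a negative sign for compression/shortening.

-0.252 mm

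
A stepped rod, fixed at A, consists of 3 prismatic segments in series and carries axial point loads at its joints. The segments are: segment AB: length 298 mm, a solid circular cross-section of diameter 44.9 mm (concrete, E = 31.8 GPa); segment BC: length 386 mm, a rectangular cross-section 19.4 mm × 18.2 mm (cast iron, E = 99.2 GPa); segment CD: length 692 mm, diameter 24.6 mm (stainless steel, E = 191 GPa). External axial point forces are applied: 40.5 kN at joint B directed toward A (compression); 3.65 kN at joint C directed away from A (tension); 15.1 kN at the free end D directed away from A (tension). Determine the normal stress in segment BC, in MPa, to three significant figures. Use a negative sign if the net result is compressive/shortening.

53.1 MPa

Internal axial forces (sectioning from the free end, tension +): N_CD = 15.1 kN, N_BC = 18.75 kN, N_AB = -21.75 kN.
A_BC = 353.1 mm².
σ_BC = N_BC/A_BC = 18750/353.1 = 53.1 MPa.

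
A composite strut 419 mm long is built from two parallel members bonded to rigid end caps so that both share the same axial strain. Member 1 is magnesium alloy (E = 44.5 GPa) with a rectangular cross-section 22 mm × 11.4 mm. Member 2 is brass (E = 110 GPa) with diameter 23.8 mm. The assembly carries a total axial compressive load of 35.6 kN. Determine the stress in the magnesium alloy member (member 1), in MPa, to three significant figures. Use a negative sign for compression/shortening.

A_1 = 250.8 mm².
A_2 = 444.9 mm².
Equal strain + equilibrium ⇒ each member carries load in proportion to AE: A₁E₁ = 11160000 N, A₂E₂ = 48940000 N, ΣAE = 60100000 N.
σ₁ = P·E₁/ΣAE = -35600·44500/60100000 = -26.36 MPa.

-26.4 MPa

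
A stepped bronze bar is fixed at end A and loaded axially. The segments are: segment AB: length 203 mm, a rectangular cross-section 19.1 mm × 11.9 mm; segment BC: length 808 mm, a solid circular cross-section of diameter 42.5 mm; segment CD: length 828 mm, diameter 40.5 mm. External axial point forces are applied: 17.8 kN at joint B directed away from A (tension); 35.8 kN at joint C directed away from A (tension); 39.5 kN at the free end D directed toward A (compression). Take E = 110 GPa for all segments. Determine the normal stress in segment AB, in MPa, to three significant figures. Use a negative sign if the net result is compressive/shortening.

62.0 MPa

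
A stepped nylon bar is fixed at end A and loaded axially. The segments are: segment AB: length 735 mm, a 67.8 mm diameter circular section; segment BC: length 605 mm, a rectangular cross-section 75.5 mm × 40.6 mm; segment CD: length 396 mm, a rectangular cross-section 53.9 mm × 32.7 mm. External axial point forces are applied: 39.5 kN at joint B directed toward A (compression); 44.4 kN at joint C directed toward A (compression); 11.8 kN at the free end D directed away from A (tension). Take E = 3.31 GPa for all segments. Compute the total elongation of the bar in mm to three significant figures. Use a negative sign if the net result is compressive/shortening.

-5.58 mm

Internal axial forces (sectioning from the free end, tension +): N_CD = 11.8 kN, N_BC = -32.6 kN, N_AB = -72.1 kN.
A_AB = 3610 mm².
A_BC = 3065 mm².
A_CD = 1763 mm².
δ_AB = -72100·735/(3610·3310) = -4.435 mm
δ_BC = -32600·605/(3065·3310) = -1.944 mm
δ_CD = 11800·396/(1763·3310) = 0.801 mm
δ = Σδ_i = -5.577 mm.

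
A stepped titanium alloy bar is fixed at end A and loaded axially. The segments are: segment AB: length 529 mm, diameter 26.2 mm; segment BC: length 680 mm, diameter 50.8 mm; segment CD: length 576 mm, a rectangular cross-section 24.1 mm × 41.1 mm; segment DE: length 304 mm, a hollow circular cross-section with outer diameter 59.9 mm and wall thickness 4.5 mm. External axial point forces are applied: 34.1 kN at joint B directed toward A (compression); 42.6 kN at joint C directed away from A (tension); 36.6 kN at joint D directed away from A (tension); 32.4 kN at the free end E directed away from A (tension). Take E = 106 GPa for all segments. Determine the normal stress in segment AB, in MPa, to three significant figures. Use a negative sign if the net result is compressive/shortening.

144 MPa

Internal axial forces (sectioning from the free end, tension +): N_DE = 32.4 kN, N_CD = 69 kN, N_BC = 111.6 kN, N_AB = 77.5 kN.
A_AB = 539.1 mm².
σ_AB = N_AB/A_AB = 77500/539.1 = 143.8 MPa.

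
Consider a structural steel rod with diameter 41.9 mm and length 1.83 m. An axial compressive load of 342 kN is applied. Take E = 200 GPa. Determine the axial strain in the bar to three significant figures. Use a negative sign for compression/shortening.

-0.00124

A = 1379 mm².
σ = N/A = -248 MPa; ε = σ/E = -248/200000 = -1.240e-03.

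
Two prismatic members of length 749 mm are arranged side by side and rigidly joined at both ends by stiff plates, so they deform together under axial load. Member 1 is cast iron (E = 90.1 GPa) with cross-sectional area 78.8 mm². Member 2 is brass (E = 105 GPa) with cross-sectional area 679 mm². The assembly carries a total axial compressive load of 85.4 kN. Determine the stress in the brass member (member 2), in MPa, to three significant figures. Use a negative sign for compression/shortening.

-114 MPa

Equal strain + equilibrium ⇒ each member carries load in proportion to AE: A₁E₁ = 7100000 N, A₂E₂ = 71300000 N, ΣAE = 78390000 N.
σ₂ = P·E₂/ΣAE = -85400·105000/78390000 = -114.4 MPa.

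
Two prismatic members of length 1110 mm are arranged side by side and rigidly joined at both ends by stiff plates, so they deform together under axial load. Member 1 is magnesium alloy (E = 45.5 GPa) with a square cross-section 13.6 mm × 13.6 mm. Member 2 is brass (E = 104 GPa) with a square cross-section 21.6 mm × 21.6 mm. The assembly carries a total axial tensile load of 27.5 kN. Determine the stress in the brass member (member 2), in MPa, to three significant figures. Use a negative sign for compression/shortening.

A_1 = 185 mm².
A_2 = 466.6 mm².
Equal strain + equilibrium ⇒ each member carries load in proportion to AE: A₁E₁ = 8416000 N, A₂E₂ = 48520000 N, ΣAE = 56940000 N.
σ₂ = P·E₂/ΣAE = 27500·104000/56940000 = 50.23 MPa.

50.2 MPa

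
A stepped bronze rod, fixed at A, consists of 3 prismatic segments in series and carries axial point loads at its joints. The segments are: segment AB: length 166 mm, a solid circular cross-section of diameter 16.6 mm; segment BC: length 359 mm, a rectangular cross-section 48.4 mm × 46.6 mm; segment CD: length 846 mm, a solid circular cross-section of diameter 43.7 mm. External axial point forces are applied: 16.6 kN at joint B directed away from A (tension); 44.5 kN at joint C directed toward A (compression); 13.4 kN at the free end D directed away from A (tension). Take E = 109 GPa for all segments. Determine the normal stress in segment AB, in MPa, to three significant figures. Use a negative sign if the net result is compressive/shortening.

-67.0 MPa

Internal axial forces (sectioning from the free end, tension +): N_CD = 13.4 kN, N_BC = -31.1 kN, N_AB = -14.5 kN.
A_AB = 216.4 mm².
σ_AB = N_AB/A_AB = -14500/216.4 = -67 MPa.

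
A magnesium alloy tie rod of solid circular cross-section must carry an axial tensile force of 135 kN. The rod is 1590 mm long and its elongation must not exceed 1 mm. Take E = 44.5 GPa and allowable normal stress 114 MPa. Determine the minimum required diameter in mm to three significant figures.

78.4 mm

Required area A ≥ P/σ_allow = 135000/114 = 1184 mm².
For a solid circular section, d ≥ √(4A/π) = 38.83 mm.
Elongation limit: A ≥ PL/(Eδ_allow) = 135000·1590/(44500·1) = 4824 mm² ⇒ d ≥ 78.37 mm.
The elongation limit governs.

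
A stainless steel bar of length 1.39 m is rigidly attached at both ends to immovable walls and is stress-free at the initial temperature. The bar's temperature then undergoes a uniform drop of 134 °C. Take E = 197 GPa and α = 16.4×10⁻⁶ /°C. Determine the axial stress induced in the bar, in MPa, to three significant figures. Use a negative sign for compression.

Free thermal expansion αLΔT = 16.4e-6 · 1390 · -134 = -3.055 mm.
The walls impose strain ε = −(-3.055)/1390 = 2.1976e-03; σ = Eε = 197000 · 2.1976e-03 = 432.9 MPa.

433 MPa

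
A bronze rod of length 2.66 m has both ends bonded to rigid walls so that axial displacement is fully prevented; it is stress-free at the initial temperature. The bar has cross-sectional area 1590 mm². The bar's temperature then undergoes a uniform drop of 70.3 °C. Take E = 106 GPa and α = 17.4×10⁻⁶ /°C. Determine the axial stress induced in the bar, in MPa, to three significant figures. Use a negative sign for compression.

130 MPa

Free thermal expansion αLΔT = 17.4e-6 · 2660 · -70.3 = -3.254 mm.
The walls impose strain ε = −(-3.254)/2660 = 1.2232e-03; σ = Eε = 106000 · 1.2232e-03 = 129.7 MPa.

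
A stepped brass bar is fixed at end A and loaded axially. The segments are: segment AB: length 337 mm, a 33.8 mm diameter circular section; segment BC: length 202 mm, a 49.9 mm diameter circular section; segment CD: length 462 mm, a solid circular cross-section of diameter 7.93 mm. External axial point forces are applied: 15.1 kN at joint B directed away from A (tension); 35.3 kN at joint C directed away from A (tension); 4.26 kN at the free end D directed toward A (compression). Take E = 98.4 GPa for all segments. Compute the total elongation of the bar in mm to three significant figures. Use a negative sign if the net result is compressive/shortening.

Internal axial forces (sectioning from the free end, tension +): N_CD = -4.26 kN, N_BC = 31.04 kN, N_AB = 46.14 kN.
A_AB = 897.3 mm².
A_BC = 1956 mm².
A_CD = 49.39 mm².
δ_AB = 46140·337/(897.3·98400) = 0.1761 mm
δ_BC = 31040·202/(1956·98400) = 0.03258 mm
δ_CD = -4260·462/(49.39·98400) = -0.405 mm
δ = Σδ_i = -0.1963 mm.

-0.196 mm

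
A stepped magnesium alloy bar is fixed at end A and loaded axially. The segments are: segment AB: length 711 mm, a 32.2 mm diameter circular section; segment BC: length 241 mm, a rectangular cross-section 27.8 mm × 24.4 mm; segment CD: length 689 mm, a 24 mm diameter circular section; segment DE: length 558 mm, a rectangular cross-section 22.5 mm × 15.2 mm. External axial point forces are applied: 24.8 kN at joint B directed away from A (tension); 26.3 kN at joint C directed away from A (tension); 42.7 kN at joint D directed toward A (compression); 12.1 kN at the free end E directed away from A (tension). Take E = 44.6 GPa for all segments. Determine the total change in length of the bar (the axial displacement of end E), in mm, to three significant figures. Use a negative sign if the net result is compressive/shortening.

-0.235 mm

Internal axial forces (sectioning from the free end, tension +): N_DE = 12.1 kN, N_CD = -30.6 kN, N_BC = -4.3 kN, N_AB = 20.5 kN.
A_AB = 814.3 mm².
A_BC = 678.3 mm².
A_CD = 452.4 mm².
A_DE = 342 mm².
δ_AB = 20500·711/(814.3·44600) = 0.4013 mm
δ_BC = -4300·241/(678.3·44600) = -0.03425 mm
δ_CD = -30600·689/(452.4·44600) = -1.045 mm
δ_DE = 12100·558/(342·44600) = 0.4426 mm
δ = Σδ_i = -0.2352 mm.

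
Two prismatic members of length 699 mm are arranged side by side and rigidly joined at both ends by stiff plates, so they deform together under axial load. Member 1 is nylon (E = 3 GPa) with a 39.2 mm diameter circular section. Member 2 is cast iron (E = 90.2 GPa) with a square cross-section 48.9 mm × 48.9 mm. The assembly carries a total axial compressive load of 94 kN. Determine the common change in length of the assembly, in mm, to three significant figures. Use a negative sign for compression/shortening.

-0.300 mm

A_1 = 1207 mm².
A_2 = 2391 mm².
Equal strain + equilibrium ⇒ each member carries load in proportion to AE: A₁E₁ = 3621000 N, A₂E₂ = 215700000 N, ΣAE = 219300000 N.
δ = PL/ΣAE = -94000·699/219300000 = -0.2996 mm.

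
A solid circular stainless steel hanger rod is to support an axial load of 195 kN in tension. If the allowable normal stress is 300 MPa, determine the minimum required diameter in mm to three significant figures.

28.8 mm

Required area A ≥ P/σ_allow = 195000/300 = 650 mm².
For a solid circular section, d ≥ √(4A/π) = 28.77 mm.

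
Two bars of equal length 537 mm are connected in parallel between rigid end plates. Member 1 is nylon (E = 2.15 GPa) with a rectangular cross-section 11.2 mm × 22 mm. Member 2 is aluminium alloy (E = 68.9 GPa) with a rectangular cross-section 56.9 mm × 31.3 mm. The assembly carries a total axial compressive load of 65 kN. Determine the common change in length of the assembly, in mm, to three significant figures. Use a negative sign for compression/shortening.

A_1 = 246.4 mm².
A_2 = 1781 mm².
Equal strain + equilibrium ⇒ each member carries load in proportion to AE: A₁E₁ = 529800 N, A₂E₂ = 122700000 N, ΣAE = 123200000 N.
δ = PL/ΣAE = -65000·537/123200000 = -0.2832 mm.

-0.283 mm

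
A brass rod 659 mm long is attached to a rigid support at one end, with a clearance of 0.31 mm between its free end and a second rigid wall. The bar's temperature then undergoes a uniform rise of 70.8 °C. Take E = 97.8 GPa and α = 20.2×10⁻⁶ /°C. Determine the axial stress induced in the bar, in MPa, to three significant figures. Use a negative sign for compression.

-93.9 MPa

Free thermal expansion αLΔT = 20.2e-6 · 659 · 70.8 = 0.9425 mm.
The walls engage after the gap closes; constrained expansion = 0.9425 − 0.31 = 0.6325 mm.
The walls impose strain ε = −(0.6325)/659 = -9.5975e-04; σ = Eε = 97800 · -9.5975e-04 = -93.86 MPa.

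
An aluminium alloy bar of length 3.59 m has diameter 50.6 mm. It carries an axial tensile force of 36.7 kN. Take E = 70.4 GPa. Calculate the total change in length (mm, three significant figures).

0.931 mm

A = 2011 mm².
δ_mech = NL/(AE) = 36700·3590/(2011·70400) = 0.9307 mm.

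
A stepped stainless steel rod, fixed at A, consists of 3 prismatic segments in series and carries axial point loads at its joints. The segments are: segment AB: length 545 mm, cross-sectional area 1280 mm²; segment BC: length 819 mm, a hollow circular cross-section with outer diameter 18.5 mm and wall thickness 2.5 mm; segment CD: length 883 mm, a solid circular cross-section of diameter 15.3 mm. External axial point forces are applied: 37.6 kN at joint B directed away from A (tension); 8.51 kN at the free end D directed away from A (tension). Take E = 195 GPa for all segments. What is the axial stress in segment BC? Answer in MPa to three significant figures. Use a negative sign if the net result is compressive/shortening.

67.7 MPa

Internal axial forces (sectioning from the free end, tension +): N_CD = 8.51 kN, N_BC = 8.51 kN, N_AB = 46.11 kN.
A_BC = 125.7 mm².
σ_BC = N_BC/A_BC = 8510/125.7 = 67.72 MPa.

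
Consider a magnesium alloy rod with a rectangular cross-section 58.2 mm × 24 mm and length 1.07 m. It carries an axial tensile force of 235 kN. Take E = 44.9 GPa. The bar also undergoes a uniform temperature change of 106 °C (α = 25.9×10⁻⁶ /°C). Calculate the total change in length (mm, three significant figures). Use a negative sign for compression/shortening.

6.95 mm

A = 1397 mm².
δ_mech = NL/(AE) = 235000·1070/(1397·44900) = 4.009 mm.
δ_thermal = αLΔT = 25.9e-6·1070·106 = 2.938 mm.
δ = δ_mech + δ_thermal = 6.947 mm.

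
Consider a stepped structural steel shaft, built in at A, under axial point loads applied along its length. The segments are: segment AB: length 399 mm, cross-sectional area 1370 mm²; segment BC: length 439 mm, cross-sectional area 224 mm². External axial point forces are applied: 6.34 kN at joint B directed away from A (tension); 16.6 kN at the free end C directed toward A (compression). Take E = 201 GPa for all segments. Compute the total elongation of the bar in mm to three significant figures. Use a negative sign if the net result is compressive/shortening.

-0.177 mm

Internal axial forces (sectioning from the free end, tension +): N_BC = -16.6 kN, N_AB = -10.26 kN.
δ_AB = -10260·399/(1370·201000) = -0.01487 mm
δ_BC = -16600·439/(224·201000) = -0.1619 mm
δ = Σδ_i = -0.1767 mm.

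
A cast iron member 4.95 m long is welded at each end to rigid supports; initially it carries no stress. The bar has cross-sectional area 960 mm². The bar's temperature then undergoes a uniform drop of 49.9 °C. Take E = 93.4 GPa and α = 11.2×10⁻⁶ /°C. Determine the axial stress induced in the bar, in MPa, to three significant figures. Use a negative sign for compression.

52.2 MPa

Free thermal expansion αLΔT = 11.2e-6 · 4950 · -49.9 = -2.766 mm.
The walls impose strain ε = −(-2.766)/4950 = 5.5888e-04; σ = Eε = 93400 · 5.5888e-04 = 52.2 MPa.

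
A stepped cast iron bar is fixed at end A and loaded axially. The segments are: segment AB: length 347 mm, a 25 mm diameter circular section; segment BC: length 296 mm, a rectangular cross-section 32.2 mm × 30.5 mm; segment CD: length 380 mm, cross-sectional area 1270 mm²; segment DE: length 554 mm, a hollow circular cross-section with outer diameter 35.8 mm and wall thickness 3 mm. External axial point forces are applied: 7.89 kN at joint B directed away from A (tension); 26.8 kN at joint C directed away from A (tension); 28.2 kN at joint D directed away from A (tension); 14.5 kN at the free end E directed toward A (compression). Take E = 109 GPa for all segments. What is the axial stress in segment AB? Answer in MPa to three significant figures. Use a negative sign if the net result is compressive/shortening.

98.6 MPa

Internal axial forces (sectioning from the free end, tension +): N_DE = -14.5 kN, N_CD = 13.7 kN, N_BC = 40.5 kN, N_AB = 48.39 kN.
A_AB = 490.9 mm².
σ_AB = N_AB/A_AB = 48390/490.9 = 98.58 MPa.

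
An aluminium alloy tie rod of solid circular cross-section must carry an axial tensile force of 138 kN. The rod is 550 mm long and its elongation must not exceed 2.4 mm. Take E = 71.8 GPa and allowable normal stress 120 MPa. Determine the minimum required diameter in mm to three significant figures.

Required area A ≥ P/σ_allow = 138000/120 = 1150 mm².
For a solid circular section, d ≥ √(4A/π) = 38.27 mm.
Elongation limit: A ≥ PL/(Eδ_allow) = 138000·550/(71800·2.4) = 440.5 mm² ⇒ d ≥ 23.68 mm.
The stress limit governs.

38.3 mm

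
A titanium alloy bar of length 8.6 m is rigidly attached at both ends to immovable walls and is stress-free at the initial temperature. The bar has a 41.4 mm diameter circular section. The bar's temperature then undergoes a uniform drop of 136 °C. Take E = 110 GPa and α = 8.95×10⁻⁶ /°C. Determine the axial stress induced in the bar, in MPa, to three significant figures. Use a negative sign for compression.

134 MPa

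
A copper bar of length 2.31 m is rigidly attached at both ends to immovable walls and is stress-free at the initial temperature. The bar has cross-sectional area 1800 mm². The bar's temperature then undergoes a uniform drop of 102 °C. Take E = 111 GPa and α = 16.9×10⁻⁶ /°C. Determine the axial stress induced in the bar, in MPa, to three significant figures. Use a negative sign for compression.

Free thermal expansion αLΔT = 16.9e-6 · 2310 · -102 = -3.982 mm.
The walls impose strain ε = −(-3.982)/2310 = 1.7238e-03; σ = Eε = 111000 · 1.7238e-03 = 191.3 MPa.

191 MPa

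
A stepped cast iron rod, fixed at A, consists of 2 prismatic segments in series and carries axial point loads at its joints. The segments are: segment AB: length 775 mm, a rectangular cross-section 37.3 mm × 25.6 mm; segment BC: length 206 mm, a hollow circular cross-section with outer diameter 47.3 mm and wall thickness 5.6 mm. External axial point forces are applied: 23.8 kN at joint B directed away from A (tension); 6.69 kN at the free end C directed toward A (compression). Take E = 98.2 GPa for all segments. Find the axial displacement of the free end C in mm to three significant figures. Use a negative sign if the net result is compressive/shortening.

Internal axial forces (sectioning from the free end, tension +): N_BC = -6.69 kN, N_AB = 17.11 kN.
A_AB = 954.9 mm².
A_BC = 733.6 mm².
δ_AB = 17110·775/(954.9·98200) = 0.1414 mm
δ_BC = -6690·206/(733.6·98200) = -0.01913 mm
δ = Σδ_i = 0.1223 mm.

0.122 mm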